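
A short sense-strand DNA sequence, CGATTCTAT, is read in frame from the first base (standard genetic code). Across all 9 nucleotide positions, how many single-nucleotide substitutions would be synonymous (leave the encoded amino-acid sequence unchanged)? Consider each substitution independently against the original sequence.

Codon 1 (CGA, Arg): 4 synonymous substitutions.
Codon 2 (TTC, Phe): 1 synonymous substitution.
Codon 3 (TAT, Tyr): 1 synonymous substitution.
Total: 4 + 1 + 1 = 6.

6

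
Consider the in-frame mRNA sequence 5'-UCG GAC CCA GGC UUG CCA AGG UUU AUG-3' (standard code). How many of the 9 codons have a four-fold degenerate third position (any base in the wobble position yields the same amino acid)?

Codon 1 UCG (Ser): third position 4-fold.
Codon 2 GAC (Asp): third position 2-fold.
Codon 3 CCA (Pro): third position 4-fold.
Codon 4 GGC (Gly): third position 4-fold.
Codon 5 UUG (Leu): third position 2-fold.
Codon 6 CCA (Pro): third position 4-fold.
Codon 7 AGG (Arg): third position 2-fold.
Codon 8 UUU (Phe): third position 2-fold.
Codon 9 AUG (Met): third position 1-fold.
Four-fold degenerate third positions: 4.

4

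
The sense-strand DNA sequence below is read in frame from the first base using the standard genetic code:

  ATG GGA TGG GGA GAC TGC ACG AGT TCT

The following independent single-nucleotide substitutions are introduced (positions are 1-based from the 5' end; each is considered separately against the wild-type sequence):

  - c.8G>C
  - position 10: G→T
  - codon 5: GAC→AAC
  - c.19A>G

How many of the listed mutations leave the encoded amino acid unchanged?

Codon 3: TGG (Trp) → TCG (Ser) — missense.
Codon 4: GGA (Gly) → TGA (Stop) — nonsense.
Codon 5: GAC (Asp) → AAC (Asn) — missense.
Codon 7: ACG (Thr) → GCG (Ala) — missense.
Synonymous: 0 of 4.

0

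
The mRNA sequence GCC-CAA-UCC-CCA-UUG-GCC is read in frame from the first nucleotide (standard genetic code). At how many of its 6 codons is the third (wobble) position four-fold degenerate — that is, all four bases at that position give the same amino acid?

Codon 1 GCC (Ala): third position 4-fold.
Codon 2 CAA (Gln): third position 2-fold.
Codon 3 UCC (Ser): third position 4-fold.
Codon 4 CCA (Pro): third position 4-fold.
Codon 5 UUG (Leu): third position 2-fold.
Codon 6 GCC (Ala): third position 4-fold.
Four-fold degenerate third positions: 4.

4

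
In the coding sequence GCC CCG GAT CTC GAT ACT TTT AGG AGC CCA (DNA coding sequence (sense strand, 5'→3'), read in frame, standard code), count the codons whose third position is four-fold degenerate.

Codon 1 GCC (Ala): third position 4-fold.
Codon 2 CCG (Pro): third position 4-fold.
Codon 3 GAT (Asp): third position 2-fold.
Codon 4 CTC (Leu): third position 4-fold.
Codon 5 GAT (Asp): third position 2-fold.
Codon 6 ACT (Thr): third position 4-fold.
Codon 7 TTT (Phe): third position 2-fold.
Codon 8 AGG (Arg): third position 2-fold.
Codon 9 AGC (Ser): third position 2-fold.
Codon 10 CCA (Pro): third position 4-fold.
Four-fold degenerate third positions: 5.

5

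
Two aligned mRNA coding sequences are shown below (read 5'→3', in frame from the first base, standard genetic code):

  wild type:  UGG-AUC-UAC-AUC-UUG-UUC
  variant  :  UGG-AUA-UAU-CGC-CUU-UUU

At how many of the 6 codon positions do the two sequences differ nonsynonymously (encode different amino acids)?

1

Codon 1: UGG Trp / UGG Trp — identical.
Codon 2: AUC Ile / AUA Ile — synonymous.
Codon 3: UAC Tyr / UAU Tyr — synonymous.
Codon 4: AUC Ile / CGC Arg — nonsynonymous.
Codon 5: UUG Leu / CUU Leu — synonymous.
Codon 6: UUC Phe / UUU Phe — synonymous.
Nonsynonymous differences: 1.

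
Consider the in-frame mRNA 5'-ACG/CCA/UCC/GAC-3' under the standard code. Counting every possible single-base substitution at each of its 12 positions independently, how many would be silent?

Codon 1 (ACG, Thr): 3 synonymous substitutions.
Codon 2 (CCA, Pro): 3 synonymous substitutions.
Codon 3 (UCC, Ser): 3 synonymous substitutions.
Codon 4 (GAC, Asp): 1 synonymous substitution.
Total: 3 + 3 + 3 + 1 = 10.

10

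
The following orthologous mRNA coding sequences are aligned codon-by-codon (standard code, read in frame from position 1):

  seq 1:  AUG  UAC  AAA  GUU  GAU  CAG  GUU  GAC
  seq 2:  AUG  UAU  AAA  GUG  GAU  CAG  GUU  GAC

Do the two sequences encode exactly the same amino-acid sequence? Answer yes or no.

yes

Codon 1: AUG Met / AUG Met — identical.
Codon 2: UAC Tyr / UAU Tyr — synonymous.
Codon 3: AAA Lys / AAA Lys — identical.
Codon 4: GUU Val / GUG Val — synonymous.
Codon 5: GAU Asp / GAU Asp — identical.
Codon 6: CAG Gln / CAG Gln — identical.
Codon 7: GUU Val / GUU Val — identical.
Codon 8: GAC Asp / GAC Asp — identical.
Nonsynonymous differences: 0 → same protein.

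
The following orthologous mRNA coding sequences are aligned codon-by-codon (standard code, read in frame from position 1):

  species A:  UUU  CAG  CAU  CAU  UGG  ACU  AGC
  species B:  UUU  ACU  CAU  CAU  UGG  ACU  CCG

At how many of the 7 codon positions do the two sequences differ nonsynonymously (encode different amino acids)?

Codon 1: UUU Phe / UUU Phe — identical.
Codon 2: CAG Gln / ACU Thr — nonsynonymous.
Codon 3: CAU His / CAU His — identical.
Codon 4: CAU His / CAU His — identical.
Codon 5: UGG Trp / UGG Trp — identical.
Codon 6: ACU Thr / ACU Thr — identical.
Codon 7: AGC Ser / CCG Pro — nonsynonymous.
Nonsynonymous differences: 2.

2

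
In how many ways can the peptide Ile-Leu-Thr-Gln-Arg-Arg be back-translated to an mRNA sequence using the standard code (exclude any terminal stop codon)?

5184

Ile: 3 codons.
Leu: 6 codons.
Thr: 4 codons.
Gln: 2 codons.
Arg: 6 codons.
Arg: 6 codons.
3 × 6 × 4 × 2 × 6 × 6 = 5184.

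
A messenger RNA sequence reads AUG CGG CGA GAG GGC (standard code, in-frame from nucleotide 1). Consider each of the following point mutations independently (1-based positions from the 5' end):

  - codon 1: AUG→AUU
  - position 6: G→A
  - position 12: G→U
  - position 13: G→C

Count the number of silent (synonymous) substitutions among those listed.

Codon 1: AUG (Met) → AUU (Ile) — missense.
Codon 2: CGG (Arg) → CGA (Arg) — synonymous.
Codon 4: GAG (Glu) → GAU (Asp) — missense.
Codon 5: GGC (Gly) → CGC (Arg) — missense.
Synonymous: 1 of 4.

1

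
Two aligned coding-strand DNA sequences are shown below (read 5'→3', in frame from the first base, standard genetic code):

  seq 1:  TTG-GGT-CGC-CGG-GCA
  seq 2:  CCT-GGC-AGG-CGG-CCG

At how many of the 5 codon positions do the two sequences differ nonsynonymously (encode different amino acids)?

Codon 1: TTG Leu / CCT Pro — nonsynonymous.
Codon 2: GGT Gly / GGC Gly — synonymous.
Codon 3: CGC Arg / AGG Arg — synonymous.
Codon 4: CGG Arg / CGG Arg — identical.
Codon 5: GCA Ala / CCG Pro — nonsynonymous.
Nonsynonymous differences: 2.

2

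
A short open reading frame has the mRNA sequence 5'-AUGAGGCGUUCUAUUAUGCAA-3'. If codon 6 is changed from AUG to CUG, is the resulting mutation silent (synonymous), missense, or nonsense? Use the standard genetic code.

Position 16 falls in codon 6: AUG → Met.
After the substitution the codon is CUG → Leu.
Met ≠ Leu, so this is a missense mutation.

missense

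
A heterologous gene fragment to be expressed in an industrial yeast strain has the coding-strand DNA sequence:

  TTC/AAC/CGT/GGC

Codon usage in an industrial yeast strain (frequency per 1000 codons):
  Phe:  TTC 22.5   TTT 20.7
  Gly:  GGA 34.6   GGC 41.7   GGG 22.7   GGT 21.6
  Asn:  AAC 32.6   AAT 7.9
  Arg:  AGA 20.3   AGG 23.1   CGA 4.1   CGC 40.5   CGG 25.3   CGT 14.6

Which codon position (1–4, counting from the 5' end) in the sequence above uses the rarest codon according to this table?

Codon 1 TTC (Phe): 22.5 per 1000.
Codon 2 AAC (Asn): 32.6 per 1000.
Codon 3 CGT (Arg): 14.6 per 1000.
Codon 4 GGC (Gly): 41.7 per 1000.
Lowest frequency is 14.6 at codon 3.

3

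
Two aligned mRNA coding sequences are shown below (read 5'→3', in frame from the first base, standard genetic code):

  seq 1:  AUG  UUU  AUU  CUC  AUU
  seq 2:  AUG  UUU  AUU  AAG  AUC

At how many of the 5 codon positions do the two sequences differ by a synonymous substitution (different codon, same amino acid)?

Codon 1: AUG Met / AUG Met — identical.
Codon 2: UUU Phe / UUU Phe — identical.
Codon 3: AUU Ile / AUU Ile — identical.
Codon 4: CUC Leu / AAG Lys — nonsynonymous.
Codon 5: AUU Ile / AUC Ile — synonymous.
Synonymous differences: 1.

1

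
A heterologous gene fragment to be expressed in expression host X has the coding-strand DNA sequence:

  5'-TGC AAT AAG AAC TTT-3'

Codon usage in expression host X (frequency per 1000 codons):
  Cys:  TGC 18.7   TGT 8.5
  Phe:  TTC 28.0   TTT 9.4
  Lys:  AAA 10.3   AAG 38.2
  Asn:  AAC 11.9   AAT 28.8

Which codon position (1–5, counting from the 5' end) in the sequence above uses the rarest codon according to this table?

Codon 1 TGC (Cys): 18.7 per 1000.
Codon 2 AAT (Asn): 28.8 per 1000.
Codon 3 AAG (Lys): 38.2 per 1000.
Codon 4 AAC (Asn): 11.9 per 1000.
Codon 5 TTT (Phe): 9.4 per 1000.
Lowest frequency is 9.4 at codon 5.

5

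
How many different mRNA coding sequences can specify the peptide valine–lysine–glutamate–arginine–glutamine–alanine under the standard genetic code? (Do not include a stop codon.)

768

Val: 4 codons.
Lys: 2 codons.
Glu: 2 codons.
Arg: 6 codons.
Gln: 2 codons.
Ala: 4 codons.
4 × 2 × 2 × 6 × 2 × 4 = 768.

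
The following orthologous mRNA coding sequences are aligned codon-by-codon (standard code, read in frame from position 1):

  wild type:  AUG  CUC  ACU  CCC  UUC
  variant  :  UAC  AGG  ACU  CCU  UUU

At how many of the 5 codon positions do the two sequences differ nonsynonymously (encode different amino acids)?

2

Codon 1: AUG Met / UAC Tyr — nonsynonymous.
Codon 2: CUC Leu / AGG Arg — nonsynonymous.
Codon 3: ACU Thr / ACU Thr — identical.
Codon 4: CCC Pro / CCU Pro — synonymous.
Codon 5: UUC Phe / UUU Phe — synonymous.
Nonsynonymous differences: 2.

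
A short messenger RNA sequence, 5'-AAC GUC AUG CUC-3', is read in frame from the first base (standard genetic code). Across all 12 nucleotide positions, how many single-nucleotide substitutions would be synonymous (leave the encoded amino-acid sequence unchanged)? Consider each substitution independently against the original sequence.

Codon 1 (AAC, Asn): 1 synonymous substitution.
Codon 2 (GUC, Val): 3 synonymous substitutions.
Codon 3 (AUG, Met): 0 synonymous substitutions.
Codon 4 (CUC, Leu): 3 synonymous substitutions.
Total: 1 + 3 + 0 + 3 = 7.

7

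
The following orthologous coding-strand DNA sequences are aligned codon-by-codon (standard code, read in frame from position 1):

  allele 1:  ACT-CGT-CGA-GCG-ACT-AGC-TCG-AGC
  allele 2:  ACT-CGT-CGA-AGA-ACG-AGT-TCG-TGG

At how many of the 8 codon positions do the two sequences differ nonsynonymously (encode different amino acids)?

2

Codon 1: ACT Thr / ACT Thr — identical.
Codon 2: CGT Arg / CGT Arg — identical.
Codon 3: CGA Arg / CGA Arg — identical.
Codon 4: GCG Ala / AGA Arg — nonsynonymous.
Codon 5: ACT Thr / ACG Thr — synonymous.
Codon 6: AGC Ser / AGT Ser — synonymous.
Codon 7: TCG Ser / TCG Ser — identical.
Codon 8: AGC Ser / TGG Trp — nonsynonymous.
Nonsynonymous differences: 2.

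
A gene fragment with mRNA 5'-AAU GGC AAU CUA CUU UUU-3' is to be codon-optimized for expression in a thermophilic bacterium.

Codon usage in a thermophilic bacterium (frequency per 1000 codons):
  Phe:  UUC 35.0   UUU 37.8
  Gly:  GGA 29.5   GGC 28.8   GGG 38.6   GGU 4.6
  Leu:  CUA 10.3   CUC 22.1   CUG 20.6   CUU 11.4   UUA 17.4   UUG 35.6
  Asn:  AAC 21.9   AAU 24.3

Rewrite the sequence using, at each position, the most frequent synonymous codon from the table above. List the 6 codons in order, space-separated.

AAU GGG AAU UUG UUG UUU

Codon 1 (Asn): best is AAU at 24.3.
Codon 2 (Gly): best is GGG at 38.6.
Codon 3 (Asn): best is AAU at 24.3.
Codon 4 (Leu): best is UUG at 35.6.
Codon 5 (Leu): best is UUG at 35.6.
Codon 6 (Phe): best is UUU at 37.8.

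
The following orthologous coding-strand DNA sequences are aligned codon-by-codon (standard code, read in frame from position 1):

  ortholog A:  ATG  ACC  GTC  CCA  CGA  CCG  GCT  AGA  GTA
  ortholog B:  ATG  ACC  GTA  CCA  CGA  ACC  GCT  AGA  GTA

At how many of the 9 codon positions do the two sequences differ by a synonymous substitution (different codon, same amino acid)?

Codon 1: ATG Met / ATG Met — identical.
Codon 2: ACC Thr / ACC Thr — identical.
Codon 3: GTC Val / GTA Val — synonymous.
Codon 4: CCA Pro / CCA Pro — identical.
Codon 5: CGA Arg / CGA Arg — identical.
Codon 6: CCG Pro / ACC Thr — nonsynonymous.
Codon 7: GCT Ala / GCT Ala — identical.
Codon 8: AGA Arg / AGA Arg — identical.
Codon 9: GTA Val / GTA Val — identical.
Synonymous differences: 1.

1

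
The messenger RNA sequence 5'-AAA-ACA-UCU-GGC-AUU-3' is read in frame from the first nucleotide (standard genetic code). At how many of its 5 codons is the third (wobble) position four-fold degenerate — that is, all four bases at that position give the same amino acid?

Codon 1 AAA (Lys): third position 2-fold.
Codon 2 ACA (Thr): third position 4-fold.
Codon 3 UCU (Ser): third position 4-fold.
Codon 4 GGC (Gly): third position 4-fold.
Codon 5 AUU (Ile): third position 3-fold.
Four-fold degenerate third positions: 3.

3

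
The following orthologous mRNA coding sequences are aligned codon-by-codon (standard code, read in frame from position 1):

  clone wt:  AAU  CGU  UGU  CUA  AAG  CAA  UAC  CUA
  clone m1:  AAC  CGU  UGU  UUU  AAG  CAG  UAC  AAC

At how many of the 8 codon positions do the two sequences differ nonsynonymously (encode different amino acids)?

Codon 1: AAU Asn / AAC Asn — synonymous.
Codon 2: CGU Arg / CGU Arg — identical.
Codon 3: UGU Cys / UGU Cys — identical.
Codon 4: CUA Leu / UUU Phe — nonsynonymous.
Codon 5: AAG Lys / AAG Lys — identical.
Codon 6: CAA Gln / CAG Gln — synonymous.
Codon 7: UAC Tyr / UAC Tyr — identical.
Codon 8: CUA Leu / AAC Asn — nonsynonymous.
Nonsynonymous differences: 2.

2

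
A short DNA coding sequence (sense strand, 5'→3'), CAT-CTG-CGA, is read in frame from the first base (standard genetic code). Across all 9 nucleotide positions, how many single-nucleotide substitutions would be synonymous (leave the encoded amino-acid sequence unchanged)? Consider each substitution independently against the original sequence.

Codon 1 (CAT, His): 1 synonymous substitution.
Codon 2 (CTG, Leu): 4 synonymous substitutions.
Codon 3 (CGA, Arg): 4 synonymous substitutions.
Total: 1 + 4 + 4 = 9.

9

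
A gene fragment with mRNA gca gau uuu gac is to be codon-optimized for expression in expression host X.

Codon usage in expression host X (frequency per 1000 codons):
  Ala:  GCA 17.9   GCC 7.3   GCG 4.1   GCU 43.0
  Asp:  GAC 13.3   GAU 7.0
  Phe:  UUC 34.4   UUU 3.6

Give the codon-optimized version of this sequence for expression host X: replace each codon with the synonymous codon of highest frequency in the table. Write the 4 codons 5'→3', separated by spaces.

Codon 1 (Ala): best is GCU at 43.0.
Codon 2 (Asp): best is GAC at 13.3.
Codon 3 (Phe): best is UUC at 34.4.
Codon 4 (Asp): best is GAC at 13.3.

GCU GAC UUC GAC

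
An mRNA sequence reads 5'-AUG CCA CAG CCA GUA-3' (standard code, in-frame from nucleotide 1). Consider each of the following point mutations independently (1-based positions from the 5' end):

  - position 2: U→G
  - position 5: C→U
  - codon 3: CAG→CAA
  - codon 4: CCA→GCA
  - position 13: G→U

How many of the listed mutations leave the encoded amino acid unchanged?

Codon 1: AUG (Met) → AGG (Arg) — missense.
Codon 2: CCA (Pro) → CUA (Leu) — missense.
Codon 3: CAG (Gln) → CAA (Gln) — synonymous.
Codon 4: CCA (Pro) → GCA (Ala) — missense.
Codon 5: GUA (Val) → UUA (Leu) — missense.
Synonymous: 1 of 5.

1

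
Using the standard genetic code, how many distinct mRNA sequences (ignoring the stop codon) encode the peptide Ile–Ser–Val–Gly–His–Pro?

2304

Ile: 3 codons.
Ser: 6 codons.
Val: 4 codons.
Gly: 4 codons.
His: 2 codons.
Pro: 4 codons.
3 × 6 × 4 × 4 × 2 × 4 = 2304.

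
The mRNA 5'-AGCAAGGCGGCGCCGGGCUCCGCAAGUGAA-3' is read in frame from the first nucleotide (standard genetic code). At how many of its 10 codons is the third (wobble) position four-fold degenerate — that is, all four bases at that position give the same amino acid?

Codon 1 AGC (Ser): third position 2-fold.
Codon 2 AAG (Lys): third position 2-fold.
Codon 3 GCG (Ala): third position 4-fold.
Codon 4 GCG (Ala): third position 4-fold.
Codon 5 CCG (Pro): third position 4-fold.
Codon 6 GGC (Gly): third position 4-fold.
Codon 7 UCC (Ser): third position 4-fold.
Codon 8 GCA (Ala): third position 4-fold.
Codon 9 AGU (Ser): third position 2-fold.
Codon 10 GAA (Glu): third position 2-fold.
Four-fold degenerate third positions: 6.

6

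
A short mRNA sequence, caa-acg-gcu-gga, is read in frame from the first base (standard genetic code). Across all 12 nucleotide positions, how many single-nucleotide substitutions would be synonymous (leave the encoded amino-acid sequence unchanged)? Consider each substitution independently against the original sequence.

10

Codon 1 (CAA, Gln): 1 synonymous substitution.
Codon 2 (ACG, Thr): 3 synonymous substitutions.
Codon 3 (GCU, Ala): 3 synonymous substitutions.
Codon 4 (GGA, Gly): 3 synonymous substitutions.
Total: 1 + 3 + 3 + 3 = 10.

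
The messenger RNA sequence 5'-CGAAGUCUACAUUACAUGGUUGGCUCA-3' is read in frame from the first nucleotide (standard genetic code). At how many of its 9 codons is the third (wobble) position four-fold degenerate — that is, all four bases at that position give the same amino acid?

Codon 1 CGA (Arg): third position 4-fold.
Codon 2 AGU (Ser): third position 2-fold.
Codon 3 CUA (Leu): third position 4-fold.
Codon 4 CAU (His): third position 2-fold.
Codon 5 UAC (Tyr): third position 2-fold.
Codon 6 AUG (Met): third position 1-fold.
Codon 7 GUU (Val): third position 4-fold.
Codon 8 GGC (Gly): third position 4-fold.
Codon 9 UCA (Ser): third position 4-fold.
Four-fold degenerate third positions: 5.

5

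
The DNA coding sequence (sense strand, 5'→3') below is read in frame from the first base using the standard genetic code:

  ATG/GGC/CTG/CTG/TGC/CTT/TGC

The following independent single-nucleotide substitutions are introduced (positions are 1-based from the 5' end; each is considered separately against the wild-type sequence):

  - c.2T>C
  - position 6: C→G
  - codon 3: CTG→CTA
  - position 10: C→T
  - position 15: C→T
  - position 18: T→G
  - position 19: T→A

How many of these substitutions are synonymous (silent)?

5

Codon 1: ATG (Met) → ACG (Thr) — missense.
Codon 2: GGC (Gly) → GGG (Gly) — synonymous.
Codon 3: CTG (Leu) → CTA (Leu) — synonymous.
Codon 4: CTG (Leu) → TTG (Leu) — synonymous.
Codon 5: TGC (Cys) → TGT (Cys) — synonymous.
Codon 6: CTT (Leu) → CTG (Leu) — synonymous.
Codon 7: TGC (Cys) → AGC (Ser) — missense.
Synonymous: 5 of 7.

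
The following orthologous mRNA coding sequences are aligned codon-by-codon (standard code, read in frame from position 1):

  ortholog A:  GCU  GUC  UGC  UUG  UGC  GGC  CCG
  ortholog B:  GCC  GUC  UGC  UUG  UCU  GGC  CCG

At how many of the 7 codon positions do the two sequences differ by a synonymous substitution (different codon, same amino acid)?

Codon 1: GCU Ala / GCC Ala — synonymous.
Codon 2: GUC Val / GUC Val — identical.
Codon 3: UGC Cys / UGC Cys — identical.
Codon 4: UUG Leu / UUG Leu — identical.
Codon 5: UGC Cys / UCU Ser — nonsynonymous.
Codon 6: GGC Gly / GGC Gly — identical.
Codon 7: CCG Pro / CCG Pro — identical.
Synonymous differences: 1.

1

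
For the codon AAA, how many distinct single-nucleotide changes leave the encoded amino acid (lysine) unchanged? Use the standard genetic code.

Position 1: none → 0 synonymous.
Position 2: none → 0 synonymous.
Position 3: AAG → 1 synonymous.
Total: 0 + 0 + 1 = 1.

1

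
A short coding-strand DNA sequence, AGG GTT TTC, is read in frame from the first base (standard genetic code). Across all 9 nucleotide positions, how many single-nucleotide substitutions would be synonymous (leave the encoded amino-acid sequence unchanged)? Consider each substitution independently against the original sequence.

Codon 1 (AGG, Arg): 2 synonymous substitutions.
Codon 2 (GTT, Val): 3 synonymous substitutions.
Codon 3 (TTC, Phe): 1 synonymous substitution.
Total: 2 + 3 + 1 = 6.

6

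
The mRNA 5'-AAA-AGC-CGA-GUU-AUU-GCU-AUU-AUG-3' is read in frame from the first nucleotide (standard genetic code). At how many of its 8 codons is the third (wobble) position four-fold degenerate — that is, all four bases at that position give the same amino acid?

Codon 1 AAA (Lys): third position 2-fold.
Codon 2 AGC (Ser): third position 2-fold.
Codon 3 CGA (Arg): third position 4-fold.
Codon 4 GUU (Val): third position 4-fold.
Codon 5 AUU (Ile): third position 3-fold.
Codon 6 GCU (Ala): third position 4-fold.
Codon 7 AUU (Ile): third position 3-fold.
Codon 8 AUG (Met): third position 1-fold.
Four-fold degenerate third positions: 3.

3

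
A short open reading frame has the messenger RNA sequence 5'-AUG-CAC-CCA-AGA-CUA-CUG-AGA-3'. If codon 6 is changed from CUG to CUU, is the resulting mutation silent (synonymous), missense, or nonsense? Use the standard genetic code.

silent

Position 18 falls in codon 6: CUG → Leu.
After the substitution the codon is CUU → Leu.
Both encode Leu, so the change is synonymous.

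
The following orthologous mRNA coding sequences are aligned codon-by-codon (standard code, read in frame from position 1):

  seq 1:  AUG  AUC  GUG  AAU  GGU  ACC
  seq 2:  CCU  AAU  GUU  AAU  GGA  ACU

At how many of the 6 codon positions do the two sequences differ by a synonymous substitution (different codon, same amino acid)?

3

Codon 1: AUG Met / CCU Pro — nonsynonymous.
Codon 2: AUC Ile / AAU Asn — nonsynonymous.
Codon 3: GUG Val / GUU Val — synonymous.
Codon 4: AAU Asn / AAU Asn — identical.
Codon 5: GGU Gly / GGA Gly — synonymous.
Codon 6: ACC Thr / ACU Thr — synonymous.
Synonymous differences: 3.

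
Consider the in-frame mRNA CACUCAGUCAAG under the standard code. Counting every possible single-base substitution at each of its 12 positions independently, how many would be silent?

Codon 1 (CAC, His): 1 synonymous substitution.
Codon 2 (UCA, Ser): 3 synonymous substitutions.
Codon 3 (GUC, Val): 3 synonymous substitutions.
Codon 4 (AAG, Lys): 1 synonymous substitution.
Total: 1 + 3 + 3 + 1 = 8.

8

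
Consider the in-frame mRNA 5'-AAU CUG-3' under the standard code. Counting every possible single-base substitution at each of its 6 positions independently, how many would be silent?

Codon 1 (AAU, Asn): 1 synonymous substitution.
Codon 2 (CUG, Leu): 4 synonymous substitutions.
Total: 1 + 4 = 5.

5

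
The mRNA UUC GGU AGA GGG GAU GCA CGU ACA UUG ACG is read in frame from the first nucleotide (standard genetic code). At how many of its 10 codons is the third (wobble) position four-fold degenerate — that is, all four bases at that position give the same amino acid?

Codon 1 UUC (Phe): third position 2-fold.
Codon 2 GGU (Gly): third position 4-fold.
Codon 3 AGA (Arg): third position 2-fold.
Codon 4 GGG (Gly): third position 4-fold.
Codon 5 GAU (Asp): third position 2-fold.
Codon 6 GCA (Ala): third position 4-fold.
Codon 7 CGU (Arg): third position 4-fold.
Codon 8 ACA (Thr): third position 4-fold.
Codon 9 UUG (Leu): third position 2-fold.
Codon 10 ACG (Thr): third position 4-fold.
Four-fold degenerate third positions: 6.

6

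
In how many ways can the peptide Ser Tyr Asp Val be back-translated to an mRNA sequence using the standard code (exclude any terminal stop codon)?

Ser: 6 codons.
Tyr: 2 codons.
Asp: 2 codons.
Val: 4 codons.
6 × 2 × 2 × 4 = 96.

96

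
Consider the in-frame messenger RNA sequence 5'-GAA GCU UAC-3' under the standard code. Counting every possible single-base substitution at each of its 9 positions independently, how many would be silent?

Codon 1 (GAA, Glu): 1 synonymous substitution.
Codon 2 (GCU, Ala): 3 synonymous substitutions.
Codon 3 (UAC, Tyr): 1 synonymous substitution.
Total: 1 + 3 + 1 = 5.

5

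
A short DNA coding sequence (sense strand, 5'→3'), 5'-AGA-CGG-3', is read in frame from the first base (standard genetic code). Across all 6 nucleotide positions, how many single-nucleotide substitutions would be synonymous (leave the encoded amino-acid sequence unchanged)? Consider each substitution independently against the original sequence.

Codon 1 (AGA, Arg): 2 synonymous substitutions.
Codon 2 (CGG, Arg): 4 synonymous substitutions.
Total: 2 + 4 = 6.

6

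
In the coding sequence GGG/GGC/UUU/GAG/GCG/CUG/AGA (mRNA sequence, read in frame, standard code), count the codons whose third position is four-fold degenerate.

4

Codon 1 GGG (Gly): third position 4-fold.
Codon 2 GGC (Gly): third position 4-fold.
Codon 3 UUU (Phe): third position 2-fold.
Codon 4 GAG (Glu): third position 2-fold.
Codon 5 GCG (Ala): third position 4-fold.
Codon 6 CUG (Leu): third position 4-fold.
Codon 7 AGA (Arg): third position 2-fold.
Four-fold degenerate third positions: 4.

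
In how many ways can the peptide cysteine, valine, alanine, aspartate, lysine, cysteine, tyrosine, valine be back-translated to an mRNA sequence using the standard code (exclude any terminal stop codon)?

Cys: 2 codons.
Val: 4 codons.
Ala: 4 codons.
Asp: 2 codons.
Lys: 2 codons.
Cys: 2 codons.
Tyr: 2 codons.
Val: 4 codons.
2 × 4 × 4 × 2 × 2 × 2 × 2 × 4 = 2048.

2048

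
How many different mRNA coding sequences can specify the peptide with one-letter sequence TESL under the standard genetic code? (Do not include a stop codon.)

288

Thr: 4 codons.
Glu: 2 codons.
Ser: 6 codons.
Leu: 6 codons.
4 × 2 × 6 × 6 = 288.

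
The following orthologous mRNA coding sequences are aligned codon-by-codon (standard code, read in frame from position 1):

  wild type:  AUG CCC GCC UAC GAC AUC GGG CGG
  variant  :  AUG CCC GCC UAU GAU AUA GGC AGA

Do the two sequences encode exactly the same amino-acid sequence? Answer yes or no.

yes

Codon 1: AUG Met / AUG Met — identical.
Codon 2: CCC Pro / CCC Pro — identical.
Codon 3: GCC Ala / GCC Ala — identical.
Codon 4: UAC Tyr / UAU Tyr — synonymous.
Codon 5: GAC Asp / GAU Asp — synonymous.
Codon 6: AUC Ile / AUA Ile — synonymous.
Codon 7: GGG Gly / GGC Gly — synonymous.
Codon 8: CGG Arg / AGA Arg — synonymous.
Nonsynonymous differences: 0 → same protein.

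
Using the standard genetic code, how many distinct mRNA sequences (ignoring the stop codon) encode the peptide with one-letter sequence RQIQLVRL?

62208

Arg: 6 codons.
Gln: 2 codons.
Ile: 3 codons.
Gln: 2 codons.
Leu: 6 codons.
Val: 4 codons.
Arg: 6 codons.
Leu: 6 codons.
6 × 2 × 3 × 2 × 6 × 4 × 6 × 6 = 62208.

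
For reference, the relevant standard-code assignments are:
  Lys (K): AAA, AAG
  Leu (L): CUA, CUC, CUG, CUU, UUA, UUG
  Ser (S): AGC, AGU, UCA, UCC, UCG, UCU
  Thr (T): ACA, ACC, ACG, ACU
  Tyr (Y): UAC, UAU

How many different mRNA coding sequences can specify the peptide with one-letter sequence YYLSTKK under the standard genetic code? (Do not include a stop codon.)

Tyr: 2 codons.
Tyr: 2 codons.
Leu: 6 codons.
Ser: 6 codons.
Thr: 4 codons.
Lys: 2 codons.
Lys: 2 codons.
2 × 2 × 6 × 6 × 4 × 2 × 2 = 2304.

2304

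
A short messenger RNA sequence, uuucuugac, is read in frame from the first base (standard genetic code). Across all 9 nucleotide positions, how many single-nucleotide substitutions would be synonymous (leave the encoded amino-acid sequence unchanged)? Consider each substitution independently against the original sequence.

5

Codon 1 (UUU, Phe): 1 synonymous substitution.
Codon 2 (CUU, Leu): 3 synonymous substitutions.
Codon 3 (GAC, Asp): 1 synonymous substitution.
Total: 1 + 3 + 1 = 5.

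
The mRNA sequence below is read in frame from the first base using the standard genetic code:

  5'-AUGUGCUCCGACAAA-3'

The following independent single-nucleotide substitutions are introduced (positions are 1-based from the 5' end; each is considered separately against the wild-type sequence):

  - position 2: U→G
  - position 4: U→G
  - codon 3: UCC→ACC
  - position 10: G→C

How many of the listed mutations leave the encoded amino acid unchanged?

0

Codon 1: AUG (Met) → AGG (Arg) — missense.
Codon 2: UGC (Cys) → GGC (Gly) — missense.
Codon 3: UCC (Ser) → ACC (Thr) — missense.
Codon 4: GAC (Asp) → CAC (His) — missense.
Synonymous: 0 of 4.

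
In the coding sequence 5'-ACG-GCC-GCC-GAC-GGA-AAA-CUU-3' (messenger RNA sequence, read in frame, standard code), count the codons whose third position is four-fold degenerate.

Codon 1 ACG (Thr): third position 4-fold.
Codon 2 GCC (Ala): third position 4-fold.
Codon 3 GCC (Ala): third position 4-fold.
Codon 4 GAC (Asp): third position 2-fold.
Codon 5 GGA (Gly): third position 4-fold.
Codon 6 AAA (Lys): third position 2-fold.
Codon 7 CUU (Leu): third position 4-fold.
Four-fold degenerate third positions: 5.

5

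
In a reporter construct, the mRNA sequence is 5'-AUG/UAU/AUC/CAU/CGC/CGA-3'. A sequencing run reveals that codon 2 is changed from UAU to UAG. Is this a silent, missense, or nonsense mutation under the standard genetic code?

nonsense

Position 6 falls in codon 2: UAU → Tyr.
After the substitution the codon is UAG → Stop.
The new codon is a stop codon, so this is a nonsense mutation.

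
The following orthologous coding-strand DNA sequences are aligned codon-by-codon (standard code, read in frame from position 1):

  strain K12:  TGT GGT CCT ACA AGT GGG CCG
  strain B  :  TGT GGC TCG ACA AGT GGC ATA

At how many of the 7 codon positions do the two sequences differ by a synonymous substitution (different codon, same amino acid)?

Codon 1: TGT Cys / TGT Cys — identical.
Codon 2: GGT Gly / GGC Gly — synonymous.
Codon 3: CCT Pro / TCG Ser — nonsynonymous.
Codon 4: ACA Thr / ACA Thr — identical.
Codon 5: AGT Ser / AGT Ser — identical.
Codon 6: GGG Gly / GGC Gly — synonymous.
Codon 7: CCG Pro / ATA Ile — nonsynonymous.
Synonymous differences: 2.

2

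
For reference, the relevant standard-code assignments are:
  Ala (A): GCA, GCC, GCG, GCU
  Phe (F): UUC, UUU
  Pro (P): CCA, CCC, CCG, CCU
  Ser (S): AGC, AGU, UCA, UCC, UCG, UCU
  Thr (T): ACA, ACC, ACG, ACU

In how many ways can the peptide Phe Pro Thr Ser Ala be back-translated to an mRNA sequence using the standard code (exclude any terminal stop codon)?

Phe: 2 codons.
Pro: 4 codons.
Thr: 4 codons.
Ser: 6 codons.
Ala: 4 codons.
2 × 4 × 4 × 6 × 4 = 768.

768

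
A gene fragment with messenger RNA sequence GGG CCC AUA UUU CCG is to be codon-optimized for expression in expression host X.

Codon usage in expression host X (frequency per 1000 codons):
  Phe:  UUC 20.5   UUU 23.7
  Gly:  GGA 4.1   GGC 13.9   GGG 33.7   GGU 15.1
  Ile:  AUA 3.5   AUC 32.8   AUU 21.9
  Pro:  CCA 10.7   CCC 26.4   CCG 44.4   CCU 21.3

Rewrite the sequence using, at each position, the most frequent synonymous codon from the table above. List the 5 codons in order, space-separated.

Codon 1 (Gly): best is GGG at 33.7.
Codon 2 (Pro): best is CCG at 44.4.
Codon 3 (Ile): best is AUC at 32.8.
Codon 4 (Phe): best is UUU at 23.7.
Codon 5 (Pro): best is CCG at 44.4.

GGG CCG AUC UUU CCG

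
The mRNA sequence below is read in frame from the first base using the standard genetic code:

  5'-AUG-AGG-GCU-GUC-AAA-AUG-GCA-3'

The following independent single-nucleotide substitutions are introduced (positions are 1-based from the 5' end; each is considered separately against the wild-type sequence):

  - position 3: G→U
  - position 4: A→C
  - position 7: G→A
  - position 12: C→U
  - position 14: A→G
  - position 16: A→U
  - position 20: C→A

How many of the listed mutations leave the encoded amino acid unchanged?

2

Codon 1: AUG (Met) → AUU (Ile) — missense.
Codon 2: AGG (Arg) → CGG (Arg) — synonymous.
Codon 3: GCU (Ala) → ACU (Thr) — missense.
Codon 4: GUC (Val) → GUU (Val) — synonymous.
Codon 5: AAA (Lys) → AGA (Arg) — missense.
Codon 6: AUG (Met) → UUG (Leu) — missense.
Codon 7: GCA (Ala) → GAA (Glu) — missense.
Synonymous: 2 of 7.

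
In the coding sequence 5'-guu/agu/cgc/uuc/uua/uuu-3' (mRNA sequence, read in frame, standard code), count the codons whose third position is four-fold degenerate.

Codon 1 GUU (Val): third position 4-fold.
Codon 2 AGU (Ser): third position 2-fold.
Codon 3 CGC (Arg): third position 4-fold.
Codon 4 UUC (Phe): third position 2-fold.
Codon 5 UUA (Leu): third position 2-fold.
Codon 6 UUU (Phe): third position 2-fold.
Four-fold degenerate third positions: 2.

2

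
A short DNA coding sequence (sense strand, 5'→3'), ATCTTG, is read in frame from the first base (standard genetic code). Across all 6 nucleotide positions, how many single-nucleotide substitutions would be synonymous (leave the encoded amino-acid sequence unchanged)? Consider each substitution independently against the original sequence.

4

Codon 1 (ATC, Ile): 2 synonymous substitutions.
Codon 2 (TTG, Leu): 2 synonymous substitutions.
Total: 2 + 2 = 4.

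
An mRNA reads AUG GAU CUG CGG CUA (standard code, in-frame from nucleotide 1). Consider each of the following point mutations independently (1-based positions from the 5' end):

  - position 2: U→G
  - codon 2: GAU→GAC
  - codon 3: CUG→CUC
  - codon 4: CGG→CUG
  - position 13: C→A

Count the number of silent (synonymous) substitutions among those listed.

Codon 1: AUG (Met) → AGG (Arg) — missense.
Codon 2: GAU (Asp) → GAC (Asp) — synonymous.
Codon 3: CUG (Leu) → CUC (Leu) — synonymous.
Codon 4: CGG (Arg) → CUG (Leu) — missense.
Codon 5: CUA (Leu) → AUA (Ile) — missense.
Synonymous: 2 of 5.

2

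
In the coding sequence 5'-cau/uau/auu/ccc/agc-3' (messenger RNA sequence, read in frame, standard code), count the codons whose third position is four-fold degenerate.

Codon 1 CAU (His): third position 2-fold.
Codon 2 UAU (Tyr): third position 2-fold.
Codon 3 AUU (Ile): third position 3-fold.
Codon 4 CCC (Pro): third position 4-fold.
Codon 5 AGC (Ser): third position 2-fold.
Four-fold degenerate third positions: 1.

1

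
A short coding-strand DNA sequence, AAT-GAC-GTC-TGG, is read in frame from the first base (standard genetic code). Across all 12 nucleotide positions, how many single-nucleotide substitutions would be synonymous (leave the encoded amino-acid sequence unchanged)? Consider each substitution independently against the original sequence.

Codon 1 (AAT, Asn): 1 synonymous substitution.
Codon 2 (GAC, Asp): 1 synonymous substitution.
Codon 3 (GTC, Val): 3 synonymous substitutions.
Codon 4 (TGG, Trp): 0 synonymous substitutions.
Total: 1 + 1 + 3 + 0 = 5.

5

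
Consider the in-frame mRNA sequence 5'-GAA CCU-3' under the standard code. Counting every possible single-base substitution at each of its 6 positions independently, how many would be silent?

Codon 1 (GAA, Glu): 1 synonymous substitution.
Codon 2 (CCU, Pro): 3 synonymous substitutions.
Total: 1 + 3 = 4.

4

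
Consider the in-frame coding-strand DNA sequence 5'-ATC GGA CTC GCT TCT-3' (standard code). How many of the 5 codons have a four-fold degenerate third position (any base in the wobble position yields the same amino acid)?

4

Codon 1 ATC (Ile): third position 3-fold.
Codon 2 GGA (Gly): third position 4-fold.
Codon 3 CTC (Leu): third position 4-fold.
Codon 4 GCT (Ala): third position 4-fold.
Codon 5 TCT (Ser): third position 4-fold.
Four-fold degenerate third positions: 4.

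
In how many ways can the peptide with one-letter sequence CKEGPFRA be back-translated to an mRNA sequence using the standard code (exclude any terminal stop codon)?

Cys: 2 codons.
Lys: 2 codons.
Glu: 2 codons.
Gly: 4 codons.
Pro: 4 codons.
Phe: 2 codons.
Arg: 6 codons.
Ala: 4 codons.
2 × 2 × 2 × 4 × 4 × 2 × 6 × 4 = 6144.

6144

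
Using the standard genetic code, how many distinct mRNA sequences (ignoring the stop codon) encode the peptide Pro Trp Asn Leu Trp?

Pro: 4 codons.
Trp: 1 codon.
Asn: 2 codons.
Leu: 6 codons.
Trp: 1 codon.
4 × 1 × 2 × 6 × 1 = 48.

48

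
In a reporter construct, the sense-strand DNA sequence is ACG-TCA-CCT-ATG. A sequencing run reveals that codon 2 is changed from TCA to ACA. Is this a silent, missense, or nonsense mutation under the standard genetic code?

missense

Position 4 falls in codon 2: TCA → Ser.
After the substitution the codon is ACA → Thr.
Ser ≠ Thr, so this is a missense mutation.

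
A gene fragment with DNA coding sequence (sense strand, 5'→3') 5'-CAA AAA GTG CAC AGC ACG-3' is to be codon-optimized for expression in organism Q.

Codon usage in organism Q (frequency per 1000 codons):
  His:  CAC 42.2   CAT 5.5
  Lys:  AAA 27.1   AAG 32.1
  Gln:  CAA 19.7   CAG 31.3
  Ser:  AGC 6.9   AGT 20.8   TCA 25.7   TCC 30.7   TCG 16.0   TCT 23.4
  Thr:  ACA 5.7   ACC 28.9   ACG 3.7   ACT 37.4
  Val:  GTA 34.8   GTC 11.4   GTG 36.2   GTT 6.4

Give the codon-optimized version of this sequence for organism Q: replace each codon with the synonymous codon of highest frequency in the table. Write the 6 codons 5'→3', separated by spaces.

Codon 1 (Gln): best is CAG at 31.3.
Codon 2 (Lys): best is AAG at 32.1.
Codon 3 (Val): best is GTG at 36.2.
Codon 4 (His): best is CAC at 42.2.
Codon 5 (Ser): best is TCC at 30.7.
Codon 6 (Thr): best is ACT at 37.4.

CAG AAG GTG CAC TCC ACT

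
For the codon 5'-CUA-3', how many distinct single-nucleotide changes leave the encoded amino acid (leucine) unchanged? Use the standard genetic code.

4

Position 1: UUA → 1 synonymous.
Position 2: none → 0 synonymous.
Position 3: CUU, CUC, CUG → 3 synonymous.
Total: 1 + 0 + 3 = 4.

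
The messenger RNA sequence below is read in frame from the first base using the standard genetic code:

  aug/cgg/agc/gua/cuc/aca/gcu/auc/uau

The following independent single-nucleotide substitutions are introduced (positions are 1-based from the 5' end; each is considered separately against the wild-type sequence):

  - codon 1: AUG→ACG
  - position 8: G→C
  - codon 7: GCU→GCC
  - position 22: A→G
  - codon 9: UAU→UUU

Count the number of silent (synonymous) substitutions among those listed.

1

Codon 1: AUG (Met) → ACG (Thr) — missense.
Codon 3: AGC (Ser) → ACC (Thr) — missense.
Codon 7: GCU (Ala) → GCC (Ala) — synonymous.
Codon 8: AUC (Ile) → GUC (Val) — missense.
Codon 9: UAU (Tyr) → UUU (Phe) — missense.
Synonymous: 1 of 5.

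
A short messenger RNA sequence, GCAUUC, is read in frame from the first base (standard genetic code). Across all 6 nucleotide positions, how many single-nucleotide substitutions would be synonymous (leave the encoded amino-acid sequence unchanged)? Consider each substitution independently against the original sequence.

4

Codon 1 (GCA, Ala): 3 synonymous substitutions.
Codon 2 (UUC, Phe): 1 synonymous substitution.
Total: 3 + 1 = 4.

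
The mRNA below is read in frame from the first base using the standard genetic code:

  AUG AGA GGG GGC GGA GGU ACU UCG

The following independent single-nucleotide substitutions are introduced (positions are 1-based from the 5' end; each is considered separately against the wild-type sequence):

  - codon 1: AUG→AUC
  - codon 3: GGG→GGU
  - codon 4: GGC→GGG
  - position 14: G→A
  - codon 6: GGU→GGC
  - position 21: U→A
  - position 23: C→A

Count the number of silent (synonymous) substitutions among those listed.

Codon 1: AUG (Met) → AUC (Ile) — missense.
Codon 3: GGG (Gly) → GGU (Gly) — synonymous.
Codon 4: GGC (Gly) → GGG (Gly) — synonymous.
Codon 5: GGA (Gly) → GAA (Glu) — missense.
Codon 6: GGU (Gly) → GGC (Gly) — synonymous.
Codon 7: ACU (Thr) → ACA (Thr) — synonymous.
Codon 8: UCG (Ser) → UAG (Stop) — nonsense.
Synonymous: 4 of 7.

4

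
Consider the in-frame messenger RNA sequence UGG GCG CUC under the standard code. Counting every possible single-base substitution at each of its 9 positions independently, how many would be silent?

6

Codon 1 (UGG, Trp): 0 synonymous substitutions.
Codon 2 (GCG, Ala): 3 synonymous substitutions.
Codon 3 (CUC, Leu): 3 synonymous substitutions.
Total: 0 + 3 + 3 = 6.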